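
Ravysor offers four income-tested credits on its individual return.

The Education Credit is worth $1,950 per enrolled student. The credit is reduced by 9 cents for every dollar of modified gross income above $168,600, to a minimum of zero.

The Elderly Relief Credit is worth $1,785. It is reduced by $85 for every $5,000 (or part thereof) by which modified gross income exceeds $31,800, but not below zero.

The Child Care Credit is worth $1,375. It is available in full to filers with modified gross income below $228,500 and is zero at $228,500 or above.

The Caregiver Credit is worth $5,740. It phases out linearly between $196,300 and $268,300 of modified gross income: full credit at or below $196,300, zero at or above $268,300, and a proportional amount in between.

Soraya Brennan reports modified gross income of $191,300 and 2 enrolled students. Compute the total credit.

Education Credit: base = 2 × $1,950 = $3,900. 9% of the $22,700 excess over $168,600 is $2,043; credit = $3,900 − $2,043 = $1,857.
Elderly Relief Credit: income exceeds $31,800 by $159,500 → 32 increments × $85 = $2,720 ≥ base, so the credit is $0.
Child Care Credit: $191,300 is below the $228,500 cutoff, so the full $1,375 applies.
Caregiver Credit: $191,300 is at or below the $196,300 threshold, so the full $5,740 applies.
Total: $1,857 + $0 + $1,375 + $5,740 = $8,972.

$8,972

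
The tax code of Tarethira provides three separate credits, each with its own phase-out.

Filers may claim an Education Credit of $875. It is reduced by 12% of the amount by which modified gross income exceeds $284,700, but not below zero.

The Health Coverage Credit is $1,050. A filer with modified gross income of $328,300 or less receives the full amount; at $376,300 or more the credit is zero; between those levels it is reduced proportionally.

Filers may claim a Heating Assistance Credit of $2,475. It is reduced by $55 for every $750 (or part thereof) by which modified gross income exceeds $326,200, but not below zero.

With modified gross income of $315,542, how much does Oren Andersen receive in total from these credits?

$3,525

Education Credit: 12% of the $30,842 excess over $284,700 is $3,701.04 ≥ base, so the credit is $0.
Health Coverage Credit: $315,542 is at or below the $328,300 threshold, so the full $1,050 applies.
Heating Assistance Credit: $315,542 is at or below the $326,200 threshold, so the full $2,475 applies.
Total: $0 + $1,050 + $2,475 = $3,525.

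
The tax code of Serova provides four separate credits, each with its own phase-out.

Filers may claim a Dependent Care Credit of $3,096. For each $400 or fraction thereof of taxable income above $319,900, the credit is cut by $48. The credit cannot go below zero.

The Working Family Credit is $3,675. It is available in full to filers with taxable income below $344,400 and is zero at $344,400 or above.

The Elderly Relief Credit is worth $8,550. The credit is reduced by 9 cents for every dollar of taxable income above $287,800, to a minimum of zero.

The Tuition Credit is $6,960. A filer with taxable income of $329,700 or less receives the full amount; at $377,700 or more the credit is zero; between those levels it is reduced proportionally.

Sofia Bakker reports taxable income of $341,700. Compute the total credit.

Dependent Care Credit: income exceeds $319,900 by $21,800, which is 55 full-or-partial $400 increments; reduction = 55 × $48 = $2,640, leaving $456.
Working Family Credit: $341,700 is below the $344,400 cutoff, so the full $3,675 applies.
Elderly Relief Credit: 9% of the $53,900 excess over $287,800 is $4,851; credit = $8,550 − $4,851 = $3,699.
Tuition Credit: $341,700 is $12,000 into a $48,000 phase-out range, leaving 36,000/48,000 of the credit: $6,960 × 36,000/48,000 = $5,220.
Total: $456 + $3,675 + $3,699 + $5,220 = $13,050.

$13,050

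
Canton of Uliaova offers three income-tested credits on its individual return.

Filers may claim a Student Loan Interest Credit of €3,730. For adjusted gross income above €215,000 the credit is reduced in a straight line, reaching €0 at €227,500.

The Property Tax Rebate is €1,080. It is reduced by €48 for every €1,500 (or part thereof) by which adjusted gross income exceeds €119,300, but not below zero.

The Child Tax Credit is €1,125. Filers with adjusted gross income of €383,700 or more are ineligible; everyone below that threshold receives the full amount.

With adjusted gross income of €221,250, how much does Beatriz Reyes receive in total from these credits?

€2,990

Student Loan Interest Credit: €221,250 is €6,250 into a €12,500 phase-out range, leaving 6,250/12,500 of the credit: €3,730 × 6,250/12,500 = €1,865.
Property Tax Rebate: income exceeds €119,300 by €101,950 → 68 increments × €48 = €3,264 ≥ base, so the credit is €0.
Child Tax Credit: €221,250 is below the €383,700 cutoff, so the full €1,125 applies.
Total: €1,865 + €0 + €1,125 = €2,990.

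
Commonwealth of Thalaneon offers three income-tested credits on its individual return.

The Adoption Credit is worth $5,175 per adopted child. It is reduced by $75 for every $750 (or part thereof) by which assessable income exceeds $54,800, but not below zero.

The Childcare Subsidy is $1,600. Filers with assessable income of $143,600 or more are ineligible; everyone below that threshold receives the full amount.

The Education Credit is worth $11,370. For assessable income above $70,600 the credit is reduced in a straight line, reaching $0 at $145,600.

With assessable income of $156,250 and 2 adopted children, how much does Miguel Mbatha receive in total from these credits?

Adoption Credit: base = 2 × $5,175 = $10,350. income exceeds $54,800 by $101,450, which is 136 full-or-partial $750 increments; reduction = 136 × $75 = $10,200, leaving $150.
Childcare Subsidy: $156,250 meets or exceeds the $143,600 cutoff, so the credit is $0.
Education Credit: $156,250 is at or above $145,600, so the credit is $0.
Total: $150 + $0 + $0 = $150.

$150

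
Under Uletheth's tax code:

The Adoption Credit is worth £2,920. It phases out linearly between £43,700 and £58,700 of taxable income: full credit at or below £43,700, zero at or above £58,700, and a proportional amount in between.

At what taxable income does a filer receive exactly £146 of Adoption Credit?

£146 is 146/2,920 of the full £2,920, so 2,774/2,920 of the £15,000 range has been used: income = £43,700 + £15,000 × 2,774/2,920 = £57,950.

£57,950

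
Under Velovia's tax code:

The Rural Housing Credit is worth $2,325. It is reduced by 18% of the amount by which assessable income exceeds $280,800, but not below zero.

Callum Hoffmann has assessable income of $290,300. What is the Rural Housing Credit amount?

Rural Housing Credit: 18% of the $9,500 excess over $280,800 is $1,710; credit = $2,325 − $1,710 = $615.

$615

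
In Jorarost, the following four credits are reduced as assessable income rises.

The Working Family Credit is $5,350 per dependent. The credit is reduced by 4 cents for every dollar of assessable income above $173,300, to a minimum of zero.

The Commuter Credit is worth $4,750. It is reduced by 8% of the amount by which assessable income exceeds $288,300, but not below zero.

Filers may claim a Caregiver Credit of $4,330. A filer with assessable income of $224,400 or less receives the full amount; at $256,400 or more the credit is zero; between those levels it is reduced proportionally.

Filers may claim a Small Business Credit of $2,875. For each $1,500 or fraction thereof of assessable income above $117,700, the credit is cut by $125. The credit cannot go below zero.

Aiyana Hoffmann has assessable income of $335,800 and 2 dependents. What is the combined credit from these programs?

$5,150

Working Family Credit: base = 2 × $5,350 = $10,700. 4% of the $162,500 excess over $173,300 is $6,500; credit = $10,700 − $6,500 = $4,200.
Commuter Credit: 8% of the $47,500 excess over $288,300 is $3,800; credit = $4,750 − $3,800 = $950.
Caregiver Credit: $335,800 is at or above $256,400, so the credit is $0.
Small Business Credit: income exceeds $117,700 by $218,100 → 146 increments × $125 = $18,250 ≥ base, so the credit is $0.
Total: $4,200 + $950 + $0 + $0 = $5,150.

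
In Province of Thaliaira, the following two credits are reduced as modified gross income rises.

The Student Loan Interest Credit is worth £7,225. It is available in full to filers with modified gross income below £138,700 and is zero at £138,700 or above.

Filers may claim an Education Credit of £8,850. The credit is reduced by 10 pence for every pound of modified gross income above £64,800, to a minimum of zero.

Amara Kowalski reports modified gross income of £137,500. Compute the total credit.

Student Loan Interest Credit: £137,500 is below the £138,700 cutoff, so the full £7,225 applies.
Education Credit: 10% of the £72,700 excess over £64,800 is £7,270; credit = £8,850 − £7,270 = £1,580.
Total: £7,225 + £1,580 = £8,805.

£8,805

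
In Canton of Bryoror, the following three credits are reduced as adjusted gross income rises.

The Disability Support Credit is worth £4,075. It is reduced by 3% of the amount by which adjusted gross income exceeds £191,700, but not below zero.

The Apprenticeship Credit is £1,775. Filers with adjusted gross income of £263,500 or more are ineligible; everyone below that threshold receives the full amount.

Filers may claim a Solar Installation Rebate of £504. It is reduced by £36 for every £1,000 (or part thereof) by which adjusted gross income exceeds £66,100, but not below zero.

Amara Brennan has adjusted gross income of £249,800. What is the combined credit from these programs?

Disability Support Credit: 3% of the £58,100 excess over £191,700 is £1,743; credit = £4,075 − £1,743 = £2,332.
Apprenticeship Credit: £249,800 is below the £263,500 cutoff, so the full £1,775 applies.
Solar Installation Rebate: income exceeds £66,100 by £183,700 → 184 increments × £36 = £6,624 ≥ base, so the credit is £0.
Total: £2,332 + £1,775 + £0 = £4,107.

£4,107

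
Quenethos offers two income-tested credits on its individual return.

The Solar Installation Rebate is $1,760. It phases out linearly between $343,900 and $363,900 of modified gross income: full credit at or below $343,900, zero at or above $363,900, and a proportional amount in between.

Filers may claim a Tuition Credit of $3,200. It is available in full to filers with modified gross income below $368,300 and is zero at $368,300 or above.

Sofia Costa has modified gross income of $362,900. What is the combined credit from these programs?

$3,288

Solar Installation Rebate: $362,900 is $19,000 into a $20,000 phase-out range, leaving 1,000/20,000 of the credit: $1,760 × 1,000/20,000 = $88.
Tuition Credit: $362,900 is below the $368,300 cutoff, so the full $3,200 applies.
Total: $88 + $3,200 = $3,288.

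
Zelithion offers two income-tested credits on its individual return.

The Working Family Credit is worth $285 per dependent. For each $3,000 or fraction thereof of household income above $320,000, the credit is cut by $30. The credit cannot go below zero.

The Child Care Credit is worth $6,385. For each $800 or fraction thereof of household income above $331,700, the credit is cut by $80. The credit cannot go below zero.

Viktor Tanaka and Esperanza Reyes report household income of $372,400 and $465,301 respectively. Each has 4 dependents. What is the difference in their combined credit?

$2,905

Viktor ($372,400): Working Family Credit: base = 4 × $285 = $1,140. income exceeds $320,000 by $52,400, which is 18 full-or-partial $3,000 increments; reduction = 18 × $30 = $540, leaving $600. Child Care Credit: income exceeds $331,700 by $40,700, which is 51 full-or-partial $800 increments; reduction = 51 × $80 = $4,080, leaving $2,305. total $600 + $2,305 = $2,905
Esperanza ($465,301): Working Family Credit: base = 4 × $285 = $1,140. income exceeds $320,000 by $145,301 → 49 increments × $30 = $1,470 ≥ base, so the credit is $0. Child Care Credit: income exceeds $331,700 by $133,601 → 168 increments × $80 = $13,440 ≥ base, so the credit is $0. total $0 + $0 = $0
Difference: |$2,905 − $0| = $2,905.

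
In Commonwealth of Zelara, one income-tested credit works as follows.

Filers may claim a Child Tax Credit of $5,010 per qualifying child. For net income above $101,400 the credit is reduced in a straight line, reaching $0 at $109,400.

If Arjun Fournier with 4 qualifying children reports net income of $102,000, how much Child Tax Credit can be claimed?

$18,537

Child Tax Credit: base = 4 × $5,010 = $20,040. $102,000 is $600 into a $8,000 phase-out range, leaving 7,400/8,000 of the credit: $20,040 × 7,400/8,000 = $18,537.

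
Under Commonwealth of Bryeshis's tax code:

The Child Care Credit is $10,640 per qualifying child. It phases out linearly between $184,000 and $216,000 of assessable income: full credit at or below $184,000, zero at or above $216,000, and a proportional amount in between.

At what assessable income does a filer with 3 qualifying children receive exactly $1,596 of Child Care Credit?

$214,400

Full credit = 3 × $10,640 = $31,920.
$1,596 is 1,596/31,920 of the full $31,920, so 30,324/31,920 of the $32,000 range has been used: income = $184,000 + $32,000 × 30,324/31,920 = $214,400.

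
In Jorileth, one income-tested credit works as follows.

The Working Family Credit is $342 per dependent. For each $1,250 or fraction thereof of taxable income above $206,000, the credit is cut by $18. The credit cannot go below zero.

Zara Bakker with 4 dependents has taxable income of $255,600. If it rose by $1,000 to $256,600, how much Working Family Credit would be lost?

At $255,600 — base = 4 × $342 = $1,368. income exceeds $206,000 by $49,600, which is 40 full-or-partial $1,250 increments; reduction = 40 × $18 = $720, leaving $648.
At $256,600 — base = 4 × $342 = $1,368. income exceeds $206,000 by $50,600, which is 41 full-or-partial $1,250 increments; reduction = 41 × $18 = $738, leaving $630.
Lost: $648 − $630 = $18.

$18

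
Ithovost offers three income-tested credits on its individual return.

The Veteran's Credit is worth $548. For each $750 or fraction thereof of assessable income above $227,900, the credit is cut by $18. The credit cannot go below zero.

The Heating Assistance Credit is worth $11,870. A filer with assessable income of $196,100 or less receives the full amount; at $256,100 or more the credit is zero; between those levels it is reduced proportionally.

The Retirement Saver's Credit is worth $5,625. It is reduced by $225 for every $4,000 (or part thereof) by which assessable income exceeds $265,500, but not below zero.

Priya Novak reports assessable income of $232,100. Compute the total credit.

$10,813

Veteran's Credit: income exceeds $227,900 by $4,200, which is 6 full-or-partial $750 increments; reduction = 6 × $18 = $108, leaving $440.
Heating Assistance Credit: $232,100 is $36,000 into a $60,000 phase-out range, leaving 24,000/60,000 of the credit: $11,870 × 24,000/60,000 = $4,748.
Retirement Saver's Credit: $232,100 is at or below the $265,500 threshold, so the full $5,625 applies.
Total: $440 + $4,748 + $5,625 = $10,813.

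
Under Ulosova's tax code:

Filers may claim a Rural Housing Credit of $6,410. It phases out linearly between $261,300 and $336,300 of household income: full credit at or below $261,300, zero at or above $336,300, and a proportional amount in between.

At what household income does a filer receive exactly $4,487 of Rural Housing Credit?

$4,487 is 4,487/6,410 of the full $6,410, so 1,923/6,410 of the $75,000 range has been used: income = $261,300 + $75,000 × 1,923/6,410 = $283,800.

$283,800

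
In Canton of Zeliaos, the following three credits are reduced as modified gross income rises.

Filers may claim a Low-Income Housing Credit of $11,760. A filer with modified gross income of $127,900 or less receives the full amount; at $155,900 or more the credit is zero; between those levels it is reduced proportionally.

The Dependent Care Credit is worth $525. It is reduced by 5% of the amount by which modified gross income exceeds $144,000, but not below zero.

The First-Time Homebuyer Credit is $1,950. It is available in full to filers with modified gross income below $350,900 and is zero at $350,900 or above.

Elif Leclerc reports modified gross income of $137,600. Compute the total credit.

$10,161

Low-Income Housing Credit: $137,600 is $9,700 into a $28,000 phase-out range, leaving 18,300/28,000 of the credit: $11,760 × 18,300/28,000 = $7,686.
Dependent Care Credit: $137,600 is at or below the $144,000 threshold, so the full $525 applies.
First-Time Homebuyer Credit: $137,600 is below the $350,900 cutoff, so the full $1,950 applies.
Total: $7,686 + $525 + $1,950 = $10,161.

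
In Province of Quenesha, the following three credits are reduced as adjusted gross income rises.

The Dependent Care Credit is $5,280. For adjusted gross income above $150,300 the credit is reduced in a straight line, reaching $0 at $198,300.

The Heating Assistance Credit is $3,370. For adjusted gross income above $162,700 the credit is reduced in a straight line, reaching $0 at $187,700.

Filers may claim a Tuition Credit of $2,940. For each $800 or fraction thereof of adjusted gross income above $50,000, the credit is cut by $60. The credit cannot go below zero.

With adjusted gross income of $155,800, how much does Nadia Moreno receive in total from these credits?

$8,045

Dependent Care Credit: $155,800 is $5,500 into a $48,000 phase-out range, leaving 42,500/48,000 of the credit: $5,280 × 42,500/48,000 = $4,675.
Heating Assistance Credit: $155,800 is at or below the $162,700 threshold, so the full $3,370 applies.
Tuition Credit: income exceeds $50,000 by $105,800 → 133 increments × $60 = $7,980 ≥ base, so the credit is $0.
Total: $4,675 + $3,370 + $0 = $8,045.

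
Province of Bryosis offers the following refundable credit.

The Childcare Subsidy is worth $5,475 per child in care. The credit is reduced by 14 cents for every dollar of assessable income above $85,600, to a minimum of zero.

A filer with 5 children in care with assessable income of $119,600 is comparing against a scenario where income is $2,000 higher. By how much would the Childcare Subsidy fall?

$280

At $119,600 — base = 5 × $5,475 = $27,375. 14% of the $34,000 excess over $85,600 is $4,760; credit = $27,375 − $4,760 = $22,615.
At $121,600 — base = 5 × $5,475 = $27,375. 14% of the $36,000 excess over $85,600 is $5,040; credit = $27,375 − $5,040 = $22,335.
Lost: $22,615 − $22,335 = $280.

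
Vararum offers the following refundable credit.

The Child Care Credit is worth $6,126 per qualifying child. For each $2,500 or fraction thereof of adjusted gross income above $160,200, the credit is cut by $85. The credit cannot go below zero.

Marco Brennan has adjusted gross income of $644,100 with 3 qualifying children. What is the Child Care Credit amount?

$1,888

Child Care Credit: base = 3 × $6,126 = $18,378. income exceeds $160,200 by $483,900, which is 194 full-or-partial $2,500 increments; reduction = 194 × $85 = $16,490, leaving $1,888.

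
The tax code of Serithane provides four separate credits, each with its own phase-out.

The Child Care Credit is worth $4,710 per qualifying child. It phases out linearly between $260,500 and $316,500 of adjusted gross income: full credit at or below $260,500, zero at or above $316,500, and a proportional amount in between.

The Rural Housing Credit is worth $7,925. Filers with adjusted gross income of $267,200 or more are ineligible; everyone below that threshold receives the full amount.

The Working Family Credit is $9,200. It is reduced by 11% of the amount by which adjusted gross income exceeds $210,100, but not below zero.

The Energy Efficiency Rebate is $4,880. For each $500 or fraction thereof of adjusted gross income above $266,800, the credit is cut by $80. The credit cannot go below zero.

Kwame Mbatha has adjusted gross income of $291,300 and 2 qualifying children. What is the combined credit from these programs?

$5,467

Child Care Credit: base = 2 × $4,710 = $9,420. $291,300 is $30,800 into a $56,000 phase-out range, leaving 25,200/56,000 of the credit: $9,420 × 25,200/56,000 = $4,239.
Rural Housing Credit: $291,300 meets or exceeds the $267,200 cutoff, so the credit is $0.
Working Family Credit: 11% of the $81,200 excess over $210,100 is $8,932; credit = $9,200 − $8,932 = $268.
Energy Efficiency Rebate: income exceeds $266,800 by $24,500, which is 49 full-or-partial $500 increments; reduction = 49 × $80 = $3,920, leaving $960.
Total: $4,239 + $0 + $268 + $960 = $5,467.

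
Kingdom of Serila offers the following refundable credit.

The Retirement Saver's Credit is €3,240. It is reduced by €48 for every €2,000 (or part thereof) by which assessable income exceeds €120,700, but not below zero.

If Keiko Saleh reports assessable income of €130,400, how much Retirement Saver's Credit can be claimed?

€3,000

Retirement Saver's Credit: income exceeds €120,700 by €9,700, which is 5 full-or-partial €2,000 increments; reduction = 5 × €48 = €240, leaving €3,000.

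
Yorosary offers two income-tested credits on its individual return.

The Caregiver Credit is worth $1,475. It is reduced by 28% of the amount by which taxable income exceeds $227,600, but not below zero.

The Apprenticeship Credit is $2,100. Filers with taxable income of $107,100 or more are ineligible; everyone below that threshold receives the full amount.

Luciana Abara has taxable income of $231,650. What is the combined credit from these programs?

$341

Caregiver Credit: 28% of the $4,050 excess over $227,600 is $1,134; credit = $1,475 − $1,134 = $341.
Apprenticeship Credit: $231,650 meets or exceeds the $107,100 cutoff, so the credit is $0.
Total: $341 + $0 = $341.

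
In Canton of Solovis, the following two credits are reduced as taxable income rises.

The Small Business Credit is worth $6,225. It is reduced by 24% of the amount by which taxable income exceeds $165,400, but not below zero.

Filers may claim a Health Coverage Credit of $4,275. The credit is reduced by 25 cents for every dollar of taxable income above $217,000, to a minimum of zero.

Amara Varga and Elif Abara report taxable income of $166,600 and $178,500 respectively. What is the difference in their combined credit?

$2,856

Amara ($166,600): Small Business Credit: 24% of the $1,200 excess over $165,400 is $288; credit = $6,225 − $288 = $5,937. Health Coverage Credit: $166,600 is at or below the $217,000 threshold, so the full $4,275 applies. total $5,937 + $4,275 = $10,212
Elif ($178,500): Small Business Credit: 24% of the $13,100 excess over $165,400 is $3,144; credit = $6,225 − $3,144 = $3,081. Health Coverage Credit: $178,500 is at or below the $217,000 threshold, so the full $4,275 applies. total $3,081 + $4,275 = $7,356
Difference: |$10,212 − $7,356| = $2,856.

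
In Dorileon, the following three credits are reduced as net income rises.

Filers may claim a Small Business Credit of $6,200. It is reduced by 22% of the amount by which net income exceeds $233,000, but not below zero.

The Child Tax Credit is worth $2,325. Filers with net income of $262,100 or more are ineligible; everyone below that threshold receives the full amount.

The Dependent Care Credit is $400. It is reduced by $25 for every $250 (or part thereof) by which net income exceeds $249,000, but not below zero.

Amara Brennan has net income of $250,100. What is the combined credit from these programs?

$5,038

Small Business Credit: 22% of the $17,100 excess over $233,000 is $3,762; credit = $6,200 − $3,762 = $2,438.
Child Tax Credit: $250,100 is below the $262,100 cutoff, so the full $2,325 applies.
Dependent Care Credit: income exceeds $249,000 by $1,100, which is 5 full-or-partial $250 increments; reduction = 5 × $25 = $125, leaving $275.
Total: $2,438 + $2,325 + $275 = $5,038.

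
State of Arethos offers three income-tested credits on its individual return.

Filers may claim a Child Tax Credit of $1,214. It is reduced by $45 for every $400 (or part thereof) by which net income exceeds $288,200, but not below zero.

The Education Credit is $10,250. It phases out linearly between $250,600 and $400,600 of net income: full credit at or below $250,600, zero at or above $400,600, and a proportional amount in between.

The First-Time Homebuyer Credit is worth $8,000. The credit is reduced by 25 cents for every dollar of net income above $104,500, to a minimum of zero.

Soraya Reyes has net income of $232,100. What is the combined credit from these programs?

Child Tax Credit: $232,100 is at or below the $288,200 threshold, so the full $1,214 applies.
Education Credit: $232,100 is at or below the $250,600 threshold, so the full $10,250 applies.
First-Time Homebuyer Credit: 25% of the $127,600 excess over $104,500 is $31,900 ≥ base, so the credit is $0.
Total: $1,214 + $10,250 + $0 = $11,464.

$11,464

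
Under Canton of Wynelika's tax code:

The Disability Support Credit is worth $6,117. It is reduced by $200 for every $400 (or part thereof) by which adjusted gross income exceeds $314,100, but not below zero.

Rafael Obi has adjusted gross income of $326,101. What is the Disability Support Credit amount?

$0

Disability Support Credit: income exceeds $314,100 by $12,001 → 31 increments × $200 = $6,200 ≥ base, so the credit is $0.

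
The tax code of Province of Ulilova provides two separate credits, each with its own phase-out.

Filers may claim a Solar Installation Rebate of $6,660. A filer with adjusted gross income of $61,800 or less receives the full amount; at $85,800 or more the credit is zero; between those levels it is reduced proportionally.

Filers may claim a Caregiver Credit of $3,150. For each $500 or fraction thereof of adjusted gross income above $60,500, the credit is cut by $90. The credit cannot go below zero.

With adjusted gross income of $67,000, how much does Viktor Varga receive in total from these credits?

$7,197

Solar Installation Rebate: $67,000 is $5,200 into a $24,000 phase-out range, leaving 18,800/24,000 of the credit: $6,660 × 18,800/24,000 = $5,217.
Caregiver Credit: income exceeds $60,500 by $6,500, which is 13 full-or-partial $500 increments; reduction = 13 × $90 = $1,170, leaving $1,980.
Total: $5,217 + $1,980 = $7,197.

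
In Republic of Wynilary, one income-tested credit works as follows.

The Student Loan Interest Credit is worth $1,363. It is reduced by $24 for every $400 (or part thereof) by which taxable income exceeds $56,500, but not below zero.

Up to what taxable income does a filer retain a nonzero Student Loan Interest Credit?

After 56 increments the reduction is 56 × $24 = $1,344, leaving $19; one more increment wipes it out. Increment 56 ends at excess 56 × $400 = $22,400, so the highest qualifying income is $56,500 + $22,400 = $78,900.

$78,900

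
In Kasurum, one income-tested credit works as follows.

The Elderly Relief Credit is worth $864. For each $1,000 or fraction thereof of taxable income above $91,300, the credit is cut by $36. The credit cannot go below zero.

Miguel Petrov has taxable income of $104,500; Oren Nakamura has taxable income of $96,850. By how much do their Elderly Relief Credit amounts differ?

Miguel ($104,500): Elderly Relief Credit: income exceeds $91,300 by $13,200, which is 14 full-or-partial $1,000 increments; reduction = 14 × $36 = $504, leaving $360.
Oren ($96,850): Elderly Relief Credit: income exceeds $91,300 by $5,550, which is 6 full-or-partial $1,000 increments; reduction = 6 × $36 = $216, leaving $648.
Difference: |$360 − $648| = $288.

$288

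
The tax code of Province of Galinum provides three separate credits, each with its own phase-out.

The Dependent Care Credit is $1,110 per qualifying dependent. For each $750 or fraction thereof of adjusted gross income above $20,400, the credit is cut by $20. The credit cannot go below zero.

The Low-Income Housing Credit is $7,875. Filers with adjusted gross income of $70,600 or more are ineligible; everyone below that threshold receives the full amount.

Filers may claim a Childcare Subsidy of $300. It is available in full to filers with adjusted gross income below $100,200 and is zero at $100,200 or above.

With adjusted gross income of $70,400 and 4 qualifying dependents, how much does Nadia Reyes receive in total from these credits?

Dependent Care Credit: base = 4 × $1,110 = $4,440. income exceeds $20,400 by $50,000, which is 67 full-or-partial $750 increments; reduction = 67 × $20 = $1,340, leaving $3,100.
Low-Income Housing Credit: $70,400 is below the $70,600 cutoff, so the full $7,875 applies.
Childcare Subsidy: $70,400 is below the $100,200 cutoff, so the full $300 applies.
Total: $3,100 + $7,875 + $300 = $11,275.

$11,275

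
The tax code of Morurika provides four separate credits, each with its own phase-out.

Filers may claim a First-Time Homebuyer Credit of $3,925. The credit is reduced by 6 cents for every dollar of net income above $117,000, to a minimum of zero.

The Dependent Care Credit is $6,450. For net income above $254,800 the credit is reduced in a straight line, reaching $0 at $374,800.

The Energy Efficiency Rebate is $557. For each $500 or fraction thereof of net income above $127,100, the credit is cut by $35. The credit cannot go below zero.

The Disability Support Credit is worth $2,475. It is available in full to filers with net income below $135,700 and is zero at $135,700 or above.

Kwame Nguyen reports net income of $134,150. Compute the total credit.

$11,853

First-Time Homebuyer Credit: 6% of the $17,150 excess over $117,000 is $1,029; credit = $3,925 − $1,029 = $2,896.
Dependent Care Credit: $134,150 is at or below the $254,800 threshold, so the full $6,450 applies.
Energy Efficiency Rebate: income exceeds $127,100 by $7,050, which is 15 full-or-partial $500 increments; reduction = 15 × $35 = $525, leaving $32.
Disability Support Credit: $134,150 is below the $135,700 cutoff, so the full $2,475 applies.
Total: $2,896 + $6,450 + $32 + $2,475 = $11,853.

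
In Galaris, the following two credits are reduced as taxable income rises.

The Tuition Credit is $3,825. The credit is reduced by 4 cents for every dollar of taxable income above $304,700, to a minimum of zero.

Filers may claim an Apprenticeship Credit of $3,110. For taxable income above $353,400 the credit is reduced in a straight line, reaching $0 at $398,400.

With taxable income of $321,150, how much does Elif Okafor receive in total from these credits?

Tuition Credit: 4% of the $16,450 excess over $304,700 is $658; credit = $3,825 − $658 = $3,167.
Apprenticeship Credit: $321,150 is at or below the $353,400 threshold, so the full $3,110 applies.
Total: $3,167 + $3,110 = $6,277.

$6,277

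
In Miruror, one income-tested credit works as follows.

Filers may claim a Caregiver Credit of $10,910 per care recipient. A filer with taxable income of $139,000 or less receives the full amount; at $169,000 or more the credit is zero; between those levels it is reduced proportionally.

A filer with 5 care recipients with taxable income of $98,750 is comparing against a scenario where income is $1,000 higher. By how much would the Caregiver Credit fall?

$0

At $98,750 — base = 5 × $10,910 = $54,550. $98,750 is at or below the $139,000 threshold, so the full $54,550 applies.
At $99,750 — base = 5 × $10,910 = $54,550. $99,750 is at or below the $139,000 threshold, so the full $54,550 applies.
Lost: $54,550 − $54,550 = $0.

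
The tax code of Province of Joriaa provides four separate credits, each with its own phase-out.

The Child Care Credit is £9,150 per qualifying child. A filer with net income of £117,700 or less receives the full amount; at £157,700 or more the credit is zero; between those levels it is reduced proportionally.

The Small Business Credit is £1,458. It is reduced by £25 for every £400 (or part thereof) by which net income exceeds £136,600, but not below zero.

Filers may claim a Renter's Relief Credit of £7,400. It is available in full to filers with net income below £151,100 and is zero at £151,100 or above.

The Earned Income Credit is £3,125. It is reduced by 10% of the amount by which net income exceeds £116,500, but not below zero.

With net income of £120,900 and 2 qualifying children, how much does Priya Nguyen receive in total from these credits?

£28,379

Child Care Credit: base = 2 × £9,150 = £18,300. £120,900 is £3,200 into a £40,000 phase-out range, leaving 36,800/40,000 of the credit: £18,300 × 36,800/40,000 = £16,836.
Small Business Credit: £120,900 is at or below the £136,600 threshold, so the full £1,458 applies.
Renter's Relief Credit: £120,900 is below the £151,100 cutoff, so the full £7,400 applies.
Earned Income Credit: 10% of the £4,400 excess over £116,500 is £440; credit = £3,125 − £440 = £2,685.
Total: £16,836 + £1,458 + £7,400 + £2,685 = £28,379.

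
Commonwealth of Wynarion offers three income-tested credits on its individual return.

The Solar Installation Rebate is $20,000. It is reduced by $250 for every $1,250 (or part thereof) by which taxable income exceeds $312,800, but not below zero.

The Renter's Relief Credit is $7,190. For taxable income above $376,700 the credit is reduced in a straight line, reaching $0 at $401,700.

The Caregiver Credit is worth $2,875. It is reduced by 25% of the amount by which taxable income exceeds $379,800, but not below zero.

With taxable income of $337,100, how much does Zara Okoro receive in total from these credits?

Solar Installation Rebate: income exceeds $312,800 by $24,300, which is 20 full-or-partial $1,250 increments; reduction = 20 × $250 = $5,000, leaving $15,000.
Renter's Relief Credit: $337,100 is at or below the $376,700 threshold, so the full $7,190 applies.
Caregiver Credit: $337,100 is at or below the $379,800 threshold, so the full $2,875 applies.
Total: $15,000 + $7,190 + $2,875 = $25,065.

$25,065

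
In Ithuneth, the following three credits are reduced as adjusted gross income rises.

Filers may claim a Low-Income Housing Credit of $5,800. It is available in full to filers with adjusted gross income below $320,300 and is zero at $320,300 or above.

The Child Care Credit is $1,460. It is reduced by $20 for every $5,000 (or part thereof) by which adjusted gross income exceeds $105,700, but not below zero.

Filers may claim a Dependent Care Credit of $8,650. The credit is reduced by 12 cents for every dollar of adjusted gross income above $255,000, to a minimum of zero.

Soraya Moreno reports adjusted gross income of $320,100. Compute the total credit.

$7,238

Low-Income Housing Credit: $320,100 is below the $320,300 cutoff, so the full $5,800 applies.
Child Care Credit: income exceeds $105,700 by $214,400, which is 43 full-or-partial $5,000 increments; reduction = 43 × $20 = $860, leaving $600.
Dependent Care Credit: 12% of the $65,100 excess over $255,000 is $7,812; credit = $8,650 − $7,812 = $838.
Total: $5,800 + $600 + $838 = $7,238.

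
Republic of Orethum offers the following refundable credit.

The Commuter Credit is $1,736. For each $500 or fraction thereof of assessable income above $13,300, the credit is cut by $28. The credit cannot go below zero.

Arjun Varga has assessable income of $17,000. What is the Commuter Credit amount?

$1,512

Commuter Credit: income exceeds $13,300 by $3,700, which is 8 full-or-partial $500 increments; reduction = 8 × $28 = $224, leaving $1,512.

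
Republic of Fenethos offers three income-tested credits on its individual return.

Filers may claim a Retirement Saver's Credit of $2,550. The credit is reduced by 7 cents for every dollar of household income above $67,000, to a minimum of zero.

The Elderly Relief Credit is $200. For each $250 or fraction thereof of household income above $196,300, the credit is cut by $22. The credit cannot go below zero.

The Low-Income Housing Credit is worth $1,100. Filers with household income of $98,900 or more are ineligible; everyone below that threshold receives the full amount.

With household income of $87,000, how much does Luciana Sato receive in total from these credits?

Retirement Saver's Credit: 7% of the $20,000 excess over $67,000 is $1,400; credit = $2,550 − $1,400 = $1,150.
Elderly Relief Credit: $87,000 is at or below the $196,300 threshold, so the full $200 applies.
Low-Income Housing Credit: $87,000 is below the $98,900 cutoff, so the full $1,100 applies.
Total: $1,150 + $200 + $1,100 = $2,450.

$2,450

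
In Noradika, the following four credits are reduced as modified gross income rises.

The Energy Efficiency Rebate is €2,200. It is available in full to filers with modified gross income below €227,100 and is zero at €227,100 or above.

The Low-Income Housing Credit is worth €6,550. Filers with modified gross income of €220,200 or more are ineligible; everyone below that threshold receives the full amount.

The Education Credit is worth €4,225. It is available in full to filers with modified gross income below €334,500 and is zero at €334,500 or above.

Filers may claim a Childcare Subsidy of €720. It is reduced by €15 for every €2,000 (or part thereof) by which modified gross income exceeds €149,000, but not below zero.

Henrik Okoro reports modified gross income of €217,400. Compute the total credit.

Energy Efficiency Rebate: €217,400 is below the €227,100 cutoff, so the full €2,200 applies.
Low-Income Housing Credit: €217,400 is below the €220,200 cutoff, so the full €6,550 applies.
Education Credit: €217,400 is below the €334,500 cutoff, so the full €4,225 applies.
Childcare Subsidy: income exceeds €149,000 by €68,400, which is 35 full-or-partial €2,000 increments; reduction = 35 × €15 = €525, leaving €195.
Total: €2,200 + €6,550 + €4,225 + €195 = €13,170.

€13,170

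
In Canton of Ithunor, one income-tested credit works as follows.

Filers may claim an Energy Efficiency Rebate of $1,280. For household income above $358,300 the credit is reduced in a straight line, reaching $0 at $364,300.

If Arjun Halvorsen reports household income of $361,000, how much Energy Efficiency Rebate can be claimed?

$704

Energy Efficiency Rebate: $361,000 is $2,700 into a $6,000 phase-out range, leaving 3,300/6,000 of the credit: $1,280 × 3,300/6,000 = $704.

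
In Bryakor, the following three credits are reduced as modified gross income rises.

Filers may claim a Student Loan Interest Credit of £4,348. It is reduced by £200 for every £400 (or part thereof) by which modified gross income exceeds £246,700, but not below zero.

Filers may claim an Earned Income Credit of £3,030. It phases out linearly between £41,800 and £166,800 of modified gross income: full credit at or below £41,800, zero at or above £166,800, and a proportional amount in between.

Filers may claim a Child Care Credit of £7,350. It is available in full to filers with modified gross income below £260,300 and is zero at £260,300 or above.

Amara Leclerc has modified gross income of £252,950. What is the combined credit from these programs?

£8,498

Student Loan Interest Credit: income exceeds £246,700 by £6,250, which is 16 full-or-partial £400 increments; reduction = 16 × £200 = £3,200, leaving £1,148.
Earned Income Credit: £252,950 is at or above £166,800, so the credit is £0.
Child Care Credit: £252,950 is below the £260,300 cutoff, so the full £7,350 applies.
Total: £1,148 + £0 + £7,350 = £8,498.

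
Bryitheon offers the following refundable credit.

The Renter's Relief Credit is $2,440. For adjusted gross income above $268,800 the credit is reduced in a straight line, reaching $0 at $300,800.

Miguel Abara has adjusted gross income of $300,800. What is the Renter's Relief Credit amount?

Renter's Relief Credit: $300,800 is at or above $300,800, so the credit is $0.

$0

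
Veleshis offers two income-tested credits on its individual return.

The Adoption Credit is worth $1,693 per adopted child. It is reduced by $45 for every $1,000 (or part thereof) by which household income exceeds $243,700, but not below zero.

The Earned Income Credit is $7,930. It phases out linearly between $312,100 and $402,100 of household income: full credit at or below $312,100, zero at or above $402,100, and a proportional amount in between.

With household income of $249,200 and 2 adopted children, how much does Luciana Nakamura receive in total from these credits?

$11,046

Adoption Credit: base = 2 × $1,693 = $3,386. income exceeds $243,700 by $5,500, which is 6 full-or-partial $1,000 increments; reduction = 6 × $45 = $270, leaving $3,116.
Earned Income Credit: $249,200 is at or below the $312,100 threshold, so the full $7,930 applies.
Total: $3,116 + $7,930 = $11,046.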